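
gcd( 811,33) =1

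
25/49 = 25/49 =0.51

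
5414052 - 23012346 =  -17598294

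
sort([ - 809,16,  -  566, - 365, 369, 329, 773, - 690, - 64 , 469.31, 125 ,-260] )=[ - 809, - 690, - 566, - 365,- 260, - 64,16,125 , 329,369,469.31,773]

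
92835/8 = 11604 + 3/8 = 11604.38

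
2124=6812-4688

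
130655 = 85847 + 44808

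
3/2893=3/2893 =0.00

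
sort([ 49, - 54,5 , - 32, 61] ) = [-54, - 32, 5,  49, 61 ] 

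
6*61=366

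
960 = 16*60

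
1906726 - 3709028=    - 1802302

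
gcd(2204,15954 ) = 2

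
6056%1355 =636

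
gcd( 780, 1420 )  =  20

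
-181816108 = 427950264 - 609766372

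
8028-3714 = 4314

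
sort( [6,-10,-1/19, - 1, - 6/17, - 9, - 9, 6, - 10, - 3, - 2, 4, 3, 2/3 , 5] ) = [ - 10,-10, - 9, - 9, - 3,-2, - 1, - 6/17, - 1/19,2/3,  3 , 4, 5,6,6]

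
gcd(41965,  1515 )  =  5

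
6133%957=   391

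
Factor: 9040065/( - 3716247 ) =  - 5^1*31^1*19441^1 *1238749^(  -  1 )=- 3013355/1238749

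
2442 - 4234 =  - 1792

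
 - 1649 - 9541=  - 11190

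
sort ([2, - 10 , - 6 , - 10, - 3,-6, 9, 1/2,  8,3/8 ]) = [  -  10, - 10,-6,-6,-3 , 3/8,1/2, 2, 8,  9]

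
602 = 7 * 86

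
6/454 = 3/227=0.01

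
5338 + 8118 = 13456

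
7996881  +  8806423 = 16803304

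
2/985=2/985 = 0.00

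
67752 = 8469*8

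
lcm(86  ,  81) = 6966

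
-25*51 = -1275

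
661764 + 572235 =1233999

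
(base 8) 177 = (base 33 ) 3S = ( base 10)127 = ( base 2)1111111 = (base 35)3m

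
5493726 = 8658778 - 3165052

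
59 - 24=35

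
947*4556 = 4314532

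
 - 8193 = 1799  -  9992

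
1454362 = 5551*262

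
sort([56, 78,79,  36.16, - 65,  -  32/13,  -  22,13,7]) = [-65, - 22,-32/13,7,13,36.16,56,78, 79]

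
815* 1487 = 1211905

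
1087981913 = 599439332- - 488542581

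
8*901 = 7208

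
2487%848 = 791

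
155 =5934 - 5779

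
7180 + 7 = 7187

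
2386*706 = 1684516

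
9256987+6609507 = 15866494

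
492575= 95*5185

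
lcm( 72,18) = 72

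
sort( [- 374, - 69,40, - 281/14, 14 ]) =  [ - 374, - 69,-281/14,14,40] 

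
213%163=50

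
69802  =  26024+43778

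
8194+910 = 9104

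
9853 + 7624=17477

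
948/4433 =948/4433 = 0.21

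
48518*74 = 3590332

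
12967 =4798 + 8169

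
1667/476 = 1667/476  =  3.50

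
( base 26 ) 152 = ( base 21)1ha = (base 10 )808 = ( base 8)1450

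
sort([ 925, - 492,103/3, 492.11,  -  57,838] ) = [ - 492, - 57, 103/3, 492.11,  838,925]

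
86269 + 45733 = 132002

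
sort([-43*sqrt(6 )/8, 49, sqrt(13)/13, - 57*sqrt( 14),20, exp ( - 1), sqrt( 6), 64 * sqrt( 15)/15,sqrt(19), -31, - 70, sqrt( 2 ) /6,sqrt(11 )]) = [ - 57*sqrt( 14), - 70,-31,-43*sqrt(6)/8 , sqrt( 2) /6,sqrt( 13) /13,  exp( - 1)  ,  sqrt( 6), sqrt(11 ),sqrt(19),64*sqrt( 15)/15, 20,  49] 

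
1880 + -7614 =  - 5734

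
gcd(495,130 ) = 5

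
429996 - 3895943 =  - 3465947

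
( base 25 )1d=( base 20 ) 1I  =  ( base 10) 38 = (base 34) 14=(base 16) 26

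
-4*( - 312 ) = 1248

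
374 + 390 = 764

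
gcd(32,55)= 1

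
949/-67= -15 + 56/67 = - 14.16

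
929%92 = 9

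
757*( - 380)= - 287660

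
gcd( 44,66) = 22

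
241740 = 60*4029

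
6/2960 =3/1480 = 0.00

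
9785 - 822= 8963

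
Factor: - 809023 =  -809023^1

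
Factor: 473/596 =2^ ( -2 )*11^1*43^1*  149^( - 1 )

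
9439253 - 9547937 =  - 108684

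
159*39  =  6201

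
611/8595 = 611/8595 = 0.07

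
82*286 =23452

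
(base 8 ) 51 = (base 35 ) 16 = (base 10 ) 41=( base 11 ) 38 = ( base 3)1112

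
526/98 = 5  +  18/49 = 5.37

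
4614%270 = 24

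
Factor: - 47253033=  - 3^2*37^1*41^1*3461^1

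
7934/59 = 134+28/59 = 134.47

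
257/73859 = 257/73859 = 0.00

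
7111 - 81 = 7030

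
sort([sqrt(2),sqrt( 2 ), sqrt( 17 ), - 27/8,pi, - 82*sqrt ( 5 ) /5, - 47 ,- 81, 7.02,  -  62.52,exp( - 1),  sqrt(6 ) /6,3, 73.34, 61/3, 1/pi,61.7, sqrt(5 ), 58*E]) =[ - 81, - 62.52, - 47, - 82  *  sqrt(5)/5, -27/8,1/pi,exp (  -  1 ),sqrt(6 ) /6, sqrt(2),sqrt(2), sqrt( 5 ), 3,pi,  sqrt(17 ),7.02, 61/3, 61.7,73.34 , 58*E] 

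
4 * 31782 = 127128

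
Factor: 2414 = 2^1*17^1*71^1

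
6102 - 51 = 6051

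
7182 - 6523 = 659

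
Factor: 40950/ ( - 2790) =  - 5^1*7^1* 13^1 * 31^( - 1) = - 455/31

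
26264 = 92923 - 66659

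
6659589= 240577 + 6419012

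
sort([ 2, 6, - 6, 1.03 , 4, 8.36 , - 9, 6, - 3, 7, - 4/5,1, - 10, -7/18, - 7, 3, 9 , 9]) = [ - 10,-9, - 7, - 6 , - 3, - 4/5, - 7/18,1,1.03, 2, 3, 4, 6,6,7, 8.36,9, 9]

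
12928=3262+9666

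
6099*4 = 24396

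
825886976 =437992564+387894412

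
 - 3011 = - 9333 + 6322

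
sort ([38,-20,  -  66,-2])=[ - 66,-20,-2,38] 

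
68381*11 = 752191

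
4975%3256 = 1719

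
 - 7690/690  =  -769/69 = - 11.14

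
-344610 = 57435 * ( - 6 )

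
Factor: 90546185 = 5^1*18109237^1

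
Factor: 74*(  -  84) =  - 2^3*3^1*7^1*37^1 = -  6216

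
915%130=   5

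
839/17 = 49 + 6/17 = 49.35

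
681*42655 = 29048055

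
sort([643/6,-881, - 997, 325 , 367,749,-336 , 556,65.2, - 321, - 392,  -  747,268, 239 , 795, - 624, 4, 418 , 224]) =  [ - 997, - 881, - 747 , - 624, - 392 , - 336, - 321 , 4,  65.2 , 643/6,224,  239, 268,325, 367,  418, 556, 749, 795 ]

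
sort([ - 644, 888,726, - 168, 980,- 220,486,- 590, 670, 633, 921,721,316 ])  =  [ - 644, - 590, - 220, - 168,316,486,633, 670,721, 726,888 , 921,980]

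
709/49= 14 + 23/49 = 14.47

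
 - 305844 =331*(-924 )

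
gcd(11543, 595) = 119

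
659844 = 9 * 73316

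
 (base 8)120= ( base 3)2222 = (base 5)310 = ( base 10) 80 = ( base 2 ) 1010000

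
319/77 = 29/7 = 4.14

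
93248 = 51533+41715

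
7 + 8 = 15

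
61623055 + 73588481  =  135211536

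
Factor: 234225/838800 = 1041/3728 = 2^( - 4 )*3^1*233^(-1)*347^1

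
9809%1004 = 773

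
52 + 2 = 54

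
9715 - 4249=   5466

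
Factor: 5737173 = 3^1 * 13^1*147107^1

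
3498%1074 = 276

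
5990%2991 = 8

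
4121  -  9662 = -5541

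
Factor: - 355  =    -  5^1*71^1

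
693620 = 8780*79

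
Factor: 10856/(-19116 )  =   - 46/81=- 2^1* 3^( - 4)*23^1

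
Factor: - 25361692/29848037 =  - 2^2*6340423^1*29848037^ ( - 1 )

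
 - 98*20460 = - 2005080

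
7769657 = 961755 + 6807902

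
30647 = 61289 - 30642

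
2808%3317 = 2808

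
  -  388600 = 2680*(-145 )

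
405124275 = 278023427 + 127100848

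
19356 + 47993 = 67349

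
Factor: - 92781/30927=-3^1 = - 3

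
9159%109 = 3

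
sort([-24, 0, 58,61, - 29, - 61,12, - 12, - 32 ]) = [ - 61, - 32, - 29, - 24,-12, 0,  12, 58, 61]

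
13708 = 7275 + 6433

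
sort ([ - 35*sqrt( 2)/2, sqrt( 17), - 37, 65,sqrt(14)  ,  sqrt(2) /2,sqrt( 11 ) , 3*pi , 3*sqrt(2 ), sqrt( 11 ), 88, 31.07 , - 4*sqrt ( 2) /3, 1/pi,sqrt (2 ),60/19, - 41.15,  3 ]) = [ - 41.15, - 37, - 35*sqrt(2)/2, - 4*sqrt(2) /3, 1/pi, sqrt (2)/2,sqrt (2), 3,60/19 , sqrt(11), sqrt( 11 ), sqrt( 14),  sqrt( 17), 3*sqrt(2 ), 3*pi , 31.07, 65, 88 ]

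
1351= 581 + 770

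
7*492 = 3444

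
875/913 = 875/913=0.96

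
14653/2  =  7326 + 1/2 = 7326.50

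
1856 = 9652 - 7796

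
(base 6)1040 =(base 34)72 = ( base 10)240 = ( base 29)88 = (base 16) F0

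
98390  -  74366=24024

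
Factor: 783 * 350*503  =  2^1*3^3*5^2*7^1*29^1*503^1 = 137847150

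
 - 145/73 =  - 2+ 1/73= - 1.99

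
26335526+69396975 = 95732501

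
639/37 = 639/37 = 17.27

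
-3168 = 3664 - 6832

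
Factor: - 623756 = - 2^2*7^1*22277^1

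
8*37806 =302448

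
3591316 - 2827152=764164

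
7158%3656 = 3502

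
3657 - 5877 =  - 2220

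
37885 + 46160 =84045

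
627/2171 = 627/2171 = 0.29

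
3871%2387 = 1484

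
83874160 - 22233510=61640650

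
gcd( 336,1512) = 168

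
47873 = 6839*7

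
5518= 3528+1990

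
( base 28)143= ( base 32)S3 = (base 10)899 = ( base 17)31F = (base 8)1603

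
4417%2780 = 1637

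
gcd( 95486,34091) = 1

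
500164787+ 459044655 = 959209442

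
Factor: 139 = 139^1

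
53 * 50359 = 2669027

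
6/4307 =6/4307 = 0.00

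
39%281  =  39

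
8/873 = 8/873 =0.01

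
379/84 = 379/84 = 4.51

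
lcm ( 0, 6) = 0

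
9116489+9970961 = 19087450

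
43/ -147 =-43/147 = - 0.29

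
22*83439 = 1835658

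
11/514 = 11/514 = 0.02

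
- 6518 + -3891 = -10409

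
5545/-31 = -5545/31 = - 178.87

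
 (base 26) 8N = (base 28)87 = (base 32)77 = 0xE7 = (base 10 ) 231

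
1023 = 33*31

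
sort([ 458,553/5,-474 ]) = [ - 474, 553/5, 458] 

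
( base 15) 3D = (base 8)72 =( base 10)58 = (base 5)213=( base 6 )134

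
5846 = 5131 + 715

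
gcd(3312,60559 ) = 23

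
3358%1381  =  596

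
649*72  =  46728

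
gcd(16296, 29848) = 56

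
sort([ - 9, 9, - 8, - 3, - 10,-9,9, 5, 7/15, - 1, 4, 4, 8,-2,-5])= [ -10, - 9, - 9 ,-8 , - 5, - 3, - 2,-1, 7/15, 4,4, 5, 8, 9, 9]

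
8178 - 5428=2750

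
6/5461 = 6/5461 = 0.00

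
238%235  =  3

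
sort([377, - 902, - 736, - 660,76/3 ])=[-902, - 736, - 660, 76/3, 377 ]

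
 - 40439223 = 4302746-44741969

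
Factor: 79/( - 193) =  - 79^1*193^( - 1)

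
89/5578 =89/5578 =0.02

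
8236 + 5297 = 13533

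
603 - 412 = 191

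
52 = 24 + 28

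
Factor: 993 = 3^1*331^1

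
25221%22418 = 2803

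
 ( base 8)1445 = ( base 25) 175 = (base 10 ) 805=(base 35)N0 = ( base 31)PU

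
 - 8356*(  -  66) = 551496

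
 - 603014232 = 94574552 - 697588784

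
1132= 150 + 982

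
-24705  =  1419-26124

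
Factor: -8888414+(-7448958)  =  -2^2  *  31^1*359^1 * 367^1 =-16337372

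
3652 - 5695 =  - 2043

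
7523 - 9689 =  - 2166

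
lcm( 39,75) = 975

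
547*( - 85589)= - 46817183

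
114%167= 114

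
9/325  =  9/325 =0.03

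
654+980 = 1634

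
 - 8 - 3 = -11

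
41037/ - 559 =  - 74+329/559 = - 73.41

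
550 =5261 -4711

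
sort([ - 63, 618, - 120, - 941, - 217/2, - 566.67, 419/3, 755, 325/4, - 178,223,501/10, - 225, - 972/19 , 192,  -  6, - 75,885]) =[ - 941, - 566.67, - 225, - 178, - 120 , - 217/2, - 75, - 63, - 972/19 , -6, 501/10,  325/4, 419/3, 192, 223,  618,755,885]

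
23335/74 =315  +  25/74 = 315.34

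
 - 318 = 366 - 684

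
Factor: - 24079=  - 11^2*199^1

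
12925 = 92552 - 79627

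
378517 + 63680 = 442197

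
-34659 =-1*34659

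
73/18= 4 + 1/18 = 4.06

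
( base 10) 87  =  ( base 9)106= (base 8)127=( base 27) 36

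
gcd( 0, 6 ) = 6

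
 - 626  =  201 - 827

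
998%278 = 164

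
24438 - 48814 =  - 24376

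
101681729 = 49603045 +52078684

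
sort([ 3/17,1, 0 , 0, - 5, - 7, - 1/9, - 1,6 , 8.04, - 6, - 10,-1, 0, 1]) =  [-10,-7,  -  6, - 5, - 1, - 1, - 1/9,0, 0 , 0,3/17, 1,1, 6,8.04 ] 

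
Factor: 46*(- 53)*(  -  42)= 102396 = 2^2 * 3^1 *7^1*23^1 * 53^1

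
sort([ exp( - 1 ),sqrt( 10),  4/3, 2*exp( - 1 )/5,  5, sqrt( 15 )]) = [ 2*exp( - 1)/5, exp( - 1 ), 4/3,  sqrt( 10 ),  sqrt(15),5] 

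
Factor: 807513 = 3^1*7^1*38453^1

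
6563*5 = 32815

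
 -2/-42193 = 2/42193 = 0.00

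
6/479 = 6/479 = 0.01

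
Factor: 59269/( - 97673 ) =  - 7^1 * 8467^1*97673^( - 1)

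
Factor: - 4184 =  -2^3 *523^1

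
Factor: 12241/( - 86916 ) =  - 2^( -2 )*3^( - 1 )*7243^( - 1)*12241^1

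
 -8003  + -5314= - 13317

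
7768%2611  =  2546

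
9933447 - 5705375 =4228072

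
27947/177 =27947/177 = 157.89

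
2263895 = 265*8543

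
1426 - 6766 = -5340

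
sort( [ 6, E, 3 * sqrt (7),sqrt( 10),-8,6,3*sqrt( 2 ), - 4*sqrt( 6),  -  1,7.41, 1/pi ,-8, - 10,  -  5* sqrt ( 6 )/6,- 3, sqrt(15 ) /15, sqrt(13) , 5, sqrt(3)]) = [ - 10, - 4*sqrt(6), - 8,-8, - 3, -5*sqrt(6 )/6, - 1, sqrt( 15 ) /15, 1/pi, sqrt( 3),  E, sqrt(10 ),sqrt( 13), 3*sqrt(2),  5, 6,6, 7.41 , 3*sqrt(7 )] 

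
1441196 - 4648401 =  - 3207205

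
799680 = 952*840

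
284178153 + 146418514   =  430596667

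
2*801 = 1602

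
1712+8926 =10638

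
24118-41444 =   -  17326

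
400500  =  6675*60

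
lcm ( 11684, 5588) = 128524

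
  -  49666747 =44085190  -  93751937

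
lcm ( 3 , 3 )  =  3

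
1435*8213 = 11785655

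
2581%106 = 37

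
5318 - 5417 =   -  99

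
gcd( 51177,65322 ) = 3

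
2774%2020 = 754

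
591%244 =103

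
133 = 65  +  68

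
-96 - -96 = 0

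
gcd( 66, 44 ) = 22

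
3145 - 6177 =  - 3032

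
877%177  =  169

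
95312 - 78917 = 16395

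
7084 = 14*506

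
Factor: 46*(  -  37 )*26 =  - 44252 = - 2^2*13^1*23^1*37^1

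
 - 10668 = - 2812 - 7856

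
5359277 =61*87857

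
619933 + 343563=963496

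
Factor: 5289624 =2^3*3^6 * 907^1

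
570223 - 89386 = 480837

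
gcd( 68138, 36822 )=2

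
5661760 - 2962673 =2699087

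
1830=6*305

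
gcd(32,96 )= 32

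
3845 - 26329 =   -  22484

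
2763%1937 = 826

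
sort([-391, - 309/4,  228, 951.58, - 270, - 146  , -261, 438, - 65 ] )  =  [ - 391, - 270,  -  261 , - 146 ,-309/4, -65, 228,  438, 951.58]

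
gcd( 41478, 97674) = 1338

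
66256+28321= 94577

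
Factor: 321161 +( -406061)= - 84900   =  -  2^2*3^1*5^2 * 283^1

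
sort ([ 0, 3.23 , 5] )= [ 0,3.23,  5 ]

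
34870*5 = 174350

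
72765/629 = 72765/629= 115.68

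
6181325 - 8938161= -2756836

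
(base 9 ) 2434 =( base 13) a96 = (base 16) 715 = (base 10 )1813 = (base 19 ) 508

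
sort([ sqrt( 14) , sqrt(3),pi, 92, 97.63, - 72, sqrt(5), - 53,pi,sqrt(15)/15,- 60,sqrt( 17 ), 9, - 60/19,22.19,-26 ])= [ - 72, - 60 , - 53, - 26, - 60/19, sqrt( 15)/15,sqrt(3 ), sqrt( 5),  pi,pi, sqrt( 14),sqrt( 17 ), 9 , 22.19, 92,97.63 ]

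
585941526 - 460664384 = 125277142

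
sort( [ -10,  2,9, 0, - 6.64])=[ - 10, -6.64, 0, 2, 9 ]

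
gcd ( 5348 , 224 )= 28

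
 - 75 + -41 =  - 116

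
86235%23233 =16536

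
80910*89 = 7200990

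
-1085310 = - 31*35010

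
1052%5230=1052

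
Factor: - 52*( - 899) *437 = 20428876 = 2^2*13^1*19^1 * 23^1 * 29^1*31^1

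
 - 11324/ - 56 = 2831/14 = 202.21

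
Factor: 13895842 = 2^1*73^1*95177^1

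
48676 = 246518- 197842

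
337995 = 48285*7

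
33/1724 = 33/1724 = 0.02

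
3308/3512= 827/878= 0.94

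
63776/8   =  7972 = 7972.00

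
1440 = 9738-8298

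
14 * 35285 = 493990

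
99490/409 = 99490/409 = 243.25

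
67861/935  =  72 + 541/935 = 72.58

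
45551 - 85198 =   -  39647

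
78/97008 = 13/16168 = 0.00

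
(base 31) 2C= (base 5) 244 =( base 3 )2202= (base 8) 112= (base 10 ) 74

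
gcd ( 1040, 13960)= 40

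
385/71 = 385/71 = 5.42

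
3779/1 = 3779=3779.00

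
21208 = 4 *5302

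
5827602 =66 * 88297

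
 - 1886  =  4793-6679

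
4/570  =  2/285=0.01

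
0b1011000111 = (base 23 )17l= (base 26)119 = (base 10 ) 711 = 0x2c7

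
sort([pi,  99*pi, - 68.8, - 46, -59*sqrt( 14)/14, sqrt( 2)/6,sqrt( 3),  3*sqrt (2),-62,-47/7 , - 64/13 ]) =[ - 68.8, - 62, - 46, - 59*sqrt( 14 ) /14, - 47/7, - 64/13, sqrt( 2)/6, sqrt( 3), pi,3* sqrt( 2), 99*pi ]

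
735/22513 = 735/22513 = 0.03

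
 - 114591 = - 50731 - 63860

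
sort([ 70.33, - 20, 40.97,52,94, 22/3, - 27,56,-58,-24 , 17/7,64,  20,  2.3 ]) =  [ - 58, - 27, - 24, -20, 2.3,17/7, 22/3,20,  40.97,52,56,64,70.33,94] 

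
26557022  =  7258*3659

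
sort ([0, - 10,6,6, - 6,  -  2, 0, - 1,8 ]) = [-10, - 6, - 2,-1,0,0, 6,6, 8] 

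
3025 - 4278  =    -  1253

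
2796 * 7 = 19572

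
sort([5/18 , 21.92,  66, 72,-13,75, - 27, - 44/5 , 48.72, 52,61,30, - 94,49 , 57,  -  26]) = [ - 94,  -  27, - 26,-13, - 44/5,5/18 , 21.92,30 , 48.72,49, 52 , 57, 61, 66, 72, 75]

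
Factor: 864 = 2^5 * 3^3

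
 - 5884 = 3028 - 8912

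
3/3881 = 3/3881   =  0.00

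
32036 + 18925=50961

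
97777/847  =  97777/847  =  115.44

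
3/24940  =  3/24940 = 0.00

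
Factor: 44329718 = 2^1*1511^1*14669^1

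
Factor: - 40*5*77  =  -15400  =  - 2^3*5^2*7^1*11^1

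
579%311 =268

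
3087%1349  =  389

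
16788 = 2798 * 6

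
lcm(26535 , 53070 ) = 53070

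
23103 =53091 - 29988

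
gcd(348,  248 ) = 4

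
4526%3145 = 1381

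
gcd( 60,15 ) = 15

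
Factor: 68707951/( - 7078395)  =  - 3^( - 1 )*5^( - 1 ) * 13^1*471893^( - 1 )*5285227^1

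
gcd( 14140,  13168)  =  4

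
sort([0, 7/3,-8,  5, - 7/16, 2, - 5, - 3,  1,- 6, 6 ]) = [ - 8, - 6, - 5, - 3, - 7/16, 0,1,2,7/3, 5, 6] 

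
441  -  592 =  - 151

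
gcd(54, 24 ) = 6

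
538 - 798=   -260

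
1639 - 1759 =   -  120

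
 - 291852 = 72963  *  ( - 4 ) 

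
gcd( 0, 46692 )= 46692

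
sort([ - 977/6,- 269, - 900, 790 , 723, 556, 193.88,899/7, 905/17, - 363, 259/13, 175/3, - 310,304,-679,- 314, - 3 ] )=[ - 900,-679, - 363, - 314, - 310,- 269, - 977/6, - 3 , 259/13,905/17,175/3 , 899/7 , 193.88, 304, 556,723, 790 ] 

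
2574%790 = 204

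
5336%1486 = 878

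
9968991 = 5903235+4065756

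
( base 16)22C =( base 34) gc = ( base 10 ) 556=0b1000101100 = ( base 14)2ba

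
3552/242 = 1776/121 = 14.68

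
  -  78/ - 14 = 5 + 4/7 = 5.57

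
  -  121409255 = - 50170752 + -71238503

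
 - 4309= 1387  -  5696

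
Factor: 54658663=2371^1*23053^1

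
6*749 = 4494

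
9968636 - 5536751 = 4431885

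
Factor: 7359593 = 19^1*173^1*2239^1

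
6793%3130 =533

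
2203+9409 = 11612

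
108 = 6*18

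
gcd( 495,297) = 99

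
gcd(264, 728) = 8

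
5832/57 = 1944/19 = 102.32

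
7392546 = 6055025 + 1337521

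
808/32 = 25 + 1/4 = 25.25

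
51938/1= 51938 =51938.00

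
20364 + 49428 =69792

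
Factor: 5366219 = 5366219^1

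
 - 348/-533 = 348/533 = 0.65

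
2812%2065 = 747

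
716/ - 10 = -358/5 = - 71.60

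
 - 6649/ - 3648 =6649/3648 = 1.82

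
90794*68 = 6173992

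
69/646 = 69/646=0.11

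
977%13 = 2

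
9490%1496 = 514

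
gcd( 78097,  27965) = 1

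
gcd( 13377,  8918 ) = 4459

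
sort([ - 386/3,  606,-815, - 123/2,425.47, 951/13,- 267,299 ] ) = [ - 815,-267, - 386/3, - 123/2,  951/13,299,425.47, 606] 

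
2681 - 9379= - 6698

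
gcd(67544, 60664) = 8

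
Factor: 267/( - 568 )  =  -2^( - 3 )*3^1*71^(-1) * 89^1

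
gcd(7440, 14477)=31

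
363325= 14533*25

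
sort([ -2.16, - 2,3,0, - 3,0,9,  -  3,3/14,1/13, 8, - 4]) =[ - 4, - 3, - 3, - 2.16, - 2, 0, 0,1/13,3/14,3,8, 9]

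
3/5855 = 3/5855 = 0.00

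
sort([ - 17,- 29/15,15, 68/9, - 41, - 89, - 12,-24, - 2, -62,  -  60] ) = [- 89,  -  62,-60, - 41,-24,  -  17, - 12, - 2, - 29/15, 68/9, 15 ]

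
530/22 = 24+1/11 = 24.09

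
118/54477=118/54477 = 0.00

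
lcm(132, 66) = 132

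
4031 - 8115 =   -  4084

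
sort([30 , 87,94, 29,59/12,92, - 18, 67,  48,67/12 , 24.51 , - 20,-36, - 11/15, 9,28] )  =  [ - 36 ,  -  20, - 18,-11/15,59/12,67/12,9,  24.51,28, 29, 30, 48, 67 , 87,92 , 94] 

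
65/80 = 13/16 = 0.81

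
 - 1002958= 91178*( - 11 ) 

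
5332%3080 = 2252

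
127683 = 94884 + 32799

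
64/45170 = 32/22585 = 0.00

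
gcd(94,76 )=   2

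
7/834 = 7/834 = 0.01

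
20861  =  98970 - 78109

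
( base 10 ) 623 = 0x26f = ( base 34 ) IB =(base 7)1550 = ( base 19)1df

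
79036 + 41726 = 120762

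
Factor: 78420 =2^2*3^1*5^1*1307^1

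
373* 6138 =2289474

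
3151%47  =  2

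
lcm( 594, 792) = 2376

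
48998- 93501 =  - 44503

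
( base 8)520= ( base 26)CO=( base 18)10c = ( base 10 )336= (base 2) 101010000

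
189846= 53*3582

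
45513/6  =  15171/2 = 7585.50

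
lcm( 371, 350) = 18550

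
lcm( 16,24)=48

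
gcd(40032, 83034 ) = 18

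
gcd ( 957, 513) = 3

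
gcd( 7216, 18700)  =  44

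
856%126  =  100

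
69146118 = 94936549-25790431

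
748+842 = 1590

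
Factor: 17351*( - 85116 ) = -2^2*3^1*41^1*173^1 * 17351^1= - 1476847716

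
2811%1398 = 15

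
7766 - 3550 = 4216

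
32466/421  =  77 + 49/421=77.12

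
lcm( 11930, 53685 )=107370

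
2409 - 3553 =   -  1144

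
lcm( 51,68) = 204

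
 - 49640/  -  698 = 71 + 41/349= 71.12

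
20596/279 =20596/279 = 73.82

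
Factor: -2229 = -3^1  *743^1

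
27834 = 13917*2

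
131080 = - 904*(-145 )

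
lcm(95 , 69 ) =6555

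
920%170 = 70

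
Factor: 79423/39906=2^( -1)*3^( - 3 )*739^ ( - 1)*79423^1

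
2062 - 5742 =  - 3680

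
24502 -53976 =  -29474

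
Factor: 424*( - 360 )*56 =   -  2^9 * 3^2 * 5^1 * 7^1*53^1 = -8547840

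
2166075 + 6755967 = 8922042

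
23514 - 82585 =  - 59071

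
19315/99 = 19315/99 =195.10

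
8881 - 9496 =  - 615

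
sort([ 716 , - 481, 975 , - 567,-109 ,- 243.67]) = [ - 567, - 481 , - 243.67, - 109 , 716,975] 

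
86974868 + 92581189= 179556057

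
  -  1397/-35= 1397/35 = 39.91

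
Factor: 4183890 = 2^1*3^1*5^1*89^1*1567^1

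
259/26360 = 259/26360= 0.01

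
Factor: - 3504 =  - 2^4 * 3^1 * 73^1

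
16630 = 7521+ 9109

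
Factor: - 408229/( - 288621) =3^( - 2)*32069^ ( - 1)*408229^1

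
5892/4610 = 2946/2305 = 1.28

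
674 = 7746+-7072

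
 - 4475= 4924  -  9399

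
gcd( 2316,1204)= 4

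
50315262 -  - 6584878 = 56900140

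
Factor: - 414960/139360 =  - 2^( - 1 )* 3^1*7^1 *19^1*67^(-1)= - 399/134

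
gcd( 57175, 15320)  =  5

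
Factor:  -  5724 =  - 2^2 * 3^3*53^1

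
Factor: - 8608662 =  - 2^1*3^2*478259^1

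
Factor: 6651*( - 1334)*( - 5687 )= 50457532158 = 2^1*3^2*11^2*23^1*29^1*47^1*739^1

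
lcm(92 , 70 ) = 3220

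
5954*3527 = 20999758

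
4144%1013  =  92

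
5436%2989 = 2447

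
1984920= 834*2380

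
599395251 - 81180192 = 518215059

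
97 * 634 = 61498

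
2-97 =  - 95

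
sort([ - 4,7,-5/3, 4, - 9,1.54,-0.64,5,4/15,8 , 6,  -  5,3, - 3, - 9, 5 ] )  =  [ - 9, - 9, - 5, - 4,  -  3, - 5/3,-0.64,4/15,1.54,3, 4,5,5 , 6,7,8]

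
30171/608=49 + 379/608= 49.62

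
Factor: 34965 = 3^3 * 5^1 * 7^1 * 37^1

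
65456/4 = 16364= 16364.00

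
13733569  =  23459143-9725574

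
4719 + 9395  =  14114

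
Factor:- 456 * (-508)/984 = 2^2*19^1 * 41^( - 1) *127^1 = 9652/41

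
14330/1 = 14330 = 14330.00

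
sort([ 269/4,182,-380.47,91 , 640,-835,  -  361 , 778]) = [ - 835,- 380.47 , - 361,269/4, 91,182,640 , 778]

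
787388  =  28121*28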